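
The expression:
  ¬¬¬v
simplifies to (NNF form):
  ¬v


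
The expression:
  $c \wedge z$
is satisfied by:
  {c: True, z: True}


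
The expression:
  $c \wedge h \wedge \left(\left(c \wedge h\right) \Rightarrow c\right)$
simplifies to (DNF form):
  $c \wedge h$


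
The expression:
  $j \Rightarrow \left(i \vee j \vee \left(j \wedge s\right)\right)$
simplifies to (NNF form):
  $\text{True}$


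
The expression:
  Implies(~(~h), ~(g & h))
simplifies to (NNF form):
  ~g | ~h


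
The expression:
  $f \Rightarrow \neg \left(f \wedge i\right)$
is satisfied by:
  {i: False, f: False}
  {f: True, i: False}
  {i: True, f: False}


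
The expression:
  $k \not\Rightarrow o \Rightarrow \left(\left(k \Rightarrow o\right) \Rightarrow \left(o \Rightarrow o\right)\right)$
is always true.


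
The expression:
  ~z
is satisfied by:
  {z: False}


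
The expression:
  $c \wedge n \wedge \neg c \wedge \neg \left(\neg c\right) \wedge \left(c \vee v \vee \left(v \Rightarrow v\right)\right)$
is never true.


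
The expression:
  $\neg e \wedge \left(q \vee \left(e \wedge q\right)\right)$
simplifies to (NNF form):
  $q \wedge \neg e$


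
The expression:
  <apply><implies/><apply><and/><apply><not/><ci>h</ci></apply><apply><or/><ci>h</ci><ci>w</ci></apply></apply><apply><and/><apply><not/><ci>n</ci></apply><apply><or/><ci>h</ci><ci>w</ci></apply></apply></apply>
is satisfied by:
  {h: True, w: False, n: False}
  {w: False, n: False, h: False}
  {n: True, h: True, w: False}
  {n: True, w: False, h: False}
  {h: True, w: True, n: False}
  {w: True, h: False, n: False}
  {n: True, w: True, h: True}


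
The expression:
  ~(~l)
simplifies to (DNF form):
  l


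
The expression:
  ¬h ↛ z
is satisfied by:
  {z: True, h: False}
  {h: False, z: False}
  {h: True, z: True}


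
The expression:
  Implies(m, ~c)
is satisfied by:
  {m: False, c: False}
  {c: True, m: False}
  {m: True, c: False}


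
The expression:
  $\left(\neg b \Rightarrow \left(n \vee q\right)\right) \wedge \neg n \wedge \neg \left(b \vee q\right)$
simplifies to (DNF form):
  $\text{False}$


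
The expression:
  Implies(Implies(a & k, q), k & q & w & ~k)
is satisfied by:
  {a: True, k: True, q: False}


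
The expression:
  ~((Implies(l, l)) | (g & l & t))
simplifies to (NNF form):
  False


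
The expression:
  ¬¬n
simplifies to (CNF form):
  n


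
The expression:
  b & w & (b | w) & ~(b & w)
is never true.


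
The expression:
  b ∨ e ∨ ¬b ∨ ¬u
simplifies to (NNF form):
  True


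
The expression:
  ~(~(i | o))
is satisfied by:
  {i: True, o: True}
  {i: True, o: False}
  {o: True, i: False}


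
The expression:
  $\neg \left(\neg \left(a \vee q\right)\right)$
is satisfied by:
  {a: True, q: True}
  {a: True, q: False}
  {q: True, a: False}


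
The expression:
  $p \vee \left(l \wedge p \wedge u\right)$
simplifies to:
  $p$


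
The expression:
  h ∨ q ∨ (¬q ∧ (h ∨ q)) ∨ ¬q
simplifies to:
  True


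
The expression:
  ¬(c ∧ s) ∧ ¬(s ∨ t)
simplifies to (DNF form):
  ¬s ∧ ¬t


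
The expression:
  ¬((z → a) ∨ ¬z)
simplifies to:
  z ∧ ¬a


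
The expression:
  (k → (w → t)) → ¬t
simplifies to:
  ¬t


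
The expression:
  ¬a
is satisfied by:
  {a: False}


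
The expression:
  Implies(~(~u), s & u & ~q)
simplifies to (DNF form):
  ~u | (s & ~q)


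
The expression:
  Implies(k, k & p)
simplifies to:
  p | ~k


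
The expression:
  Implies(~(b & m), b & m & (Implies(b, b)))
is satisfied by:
  {m: True, b: True}


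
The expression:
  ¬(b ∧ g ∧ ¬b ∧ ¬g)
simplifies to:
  True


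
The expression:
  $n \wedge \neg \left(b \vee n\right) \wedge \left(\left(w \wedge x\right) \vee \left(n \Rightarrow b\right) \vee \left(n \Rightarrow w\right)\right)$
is never true.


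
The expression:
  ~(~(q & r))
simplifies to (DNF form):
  q & r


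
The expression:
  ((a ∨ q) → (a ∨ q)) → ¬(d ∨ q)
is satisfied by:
  {q: False, d: False}


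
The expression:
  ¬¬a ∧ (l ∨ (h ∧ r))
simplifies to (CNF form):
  a ∧ (h ∨ l) ∧ (l ∨ r)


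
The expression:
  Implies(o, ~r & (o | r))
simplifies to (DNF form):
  ~o | ~r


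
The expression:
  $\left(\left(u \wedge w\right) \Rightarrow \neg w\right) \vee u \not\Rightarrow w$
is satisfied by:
  {w: False, u: False}
  {u: True, w: False}
  {w: True, u: False}


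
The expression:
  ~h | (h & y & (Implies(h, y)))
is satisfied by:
  {y: True, h: False}
  {h: False, y: False}
  {h: True, y: True}


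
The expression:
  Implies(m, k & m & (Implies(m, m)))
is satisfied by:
  {k: True, m: False}
  {m: False, k: False}
  {m: True, k: True}


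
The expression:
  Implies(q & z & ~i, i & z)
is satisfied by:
  {i: True, q: False, z: False}
  {q: False, z: False, i: False}
  {i: True, z: True, q: False}
  {z: True, q: False, i: False}
  {i: True, q: True, z: False}
  {q: True, i: False, z: False}
  {i: True, z: True, q: True}


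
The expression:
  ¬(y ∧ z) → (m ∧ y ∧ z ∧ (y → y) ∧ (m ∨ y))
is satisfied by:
  {z: True, y: True}


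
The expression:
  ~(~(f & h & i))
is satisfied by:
  {h: True, i: True, f: True}


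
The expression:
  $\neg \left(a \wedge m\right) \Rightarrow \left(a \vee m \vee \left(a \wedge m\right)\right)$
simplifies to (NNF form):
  $a \vee m$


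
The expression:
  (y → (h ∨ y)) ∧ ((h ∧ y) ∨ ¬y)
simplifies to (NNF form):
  h ∨ ¬y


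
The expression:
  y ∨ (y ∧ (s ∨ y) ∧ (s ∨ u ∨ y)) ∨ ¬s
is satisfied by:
  {y: True, s: False}
  {s: False, y: False}
  {s: True, y: True}


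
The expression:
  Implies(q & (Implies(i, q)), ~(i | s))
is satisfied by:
  {i: False, q: False, s: False}
  {s: True, i: False, q: False}
  {i: True, s: False, q: False}
  {s: True, i: True, q: False}
  {q: True, s: False, i: False}


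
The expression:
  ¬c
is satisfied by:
  {c: False}


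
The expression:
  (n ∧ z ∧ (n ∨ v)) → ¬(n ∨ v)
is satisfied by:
  {z: False, n: False}
  {n: True, z: False}
  {z: True, n: False}


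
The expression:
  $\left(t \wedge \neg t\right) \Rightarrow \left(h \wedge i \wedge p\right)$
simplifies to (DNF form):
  $\text{True}$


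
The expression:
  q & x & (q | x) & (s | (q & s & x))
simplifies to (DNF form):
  q & s & x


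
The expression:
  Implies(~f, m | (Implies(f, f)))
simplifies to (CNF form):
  True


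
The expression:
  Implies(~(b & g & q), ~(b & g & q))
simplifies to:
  True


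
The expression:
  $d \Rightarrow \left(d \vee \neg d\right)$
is always true.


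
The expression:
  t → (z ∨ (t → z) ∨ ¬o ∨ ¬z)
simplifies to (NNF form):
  True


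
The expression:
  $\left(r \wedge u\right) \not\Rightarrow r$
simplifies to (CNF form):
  $\text{False}$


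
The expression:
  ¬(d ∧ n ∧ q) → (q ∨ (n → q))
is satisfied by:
  {q: True, n: False}
  {n: False, q: False}
  {n: True, q: True}


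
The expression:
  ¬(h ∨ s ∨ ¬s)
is never true.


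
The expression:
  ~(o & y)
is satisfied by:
  {o: False, y: False}
  {y: True, o: False}
  {o: True, y: False}


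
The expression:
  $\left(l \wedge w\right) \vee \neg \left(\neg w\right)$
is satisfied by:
  {w: True}


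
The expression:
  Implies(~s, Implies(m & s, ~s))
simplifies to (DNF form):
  True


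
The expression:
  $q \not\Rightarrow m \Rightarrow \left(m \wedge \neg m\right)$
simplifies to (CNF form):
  $m \vee \neg q$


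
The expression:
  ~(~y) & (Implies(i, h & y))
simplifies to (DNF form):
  (h & y) | (y & ~i)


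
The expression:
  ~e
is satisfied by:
  {e: False}


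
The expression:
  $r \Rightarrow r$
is always true.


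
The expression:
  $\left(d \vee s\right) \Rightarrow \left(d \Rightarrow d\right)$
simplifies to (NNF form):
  $\text{True}$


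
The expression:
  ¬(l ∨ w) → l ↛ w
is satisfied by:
  {l: True, w: True}
  {l: True, w: False}
  {w: True, l: False}


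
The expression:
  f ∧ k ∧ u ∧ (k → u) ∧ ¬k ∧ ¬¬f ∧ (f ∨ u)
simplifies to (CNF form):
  False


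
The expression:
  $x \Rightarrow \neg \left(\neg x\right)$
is always true.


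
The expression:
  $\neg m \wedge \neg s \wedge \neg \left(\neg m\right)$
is never true.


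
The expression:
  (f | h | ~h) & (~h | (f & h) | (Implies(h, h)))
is always true.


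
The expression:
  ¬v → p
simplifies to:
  p ∨ v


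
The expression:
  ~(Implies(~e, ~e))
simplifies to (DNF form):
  False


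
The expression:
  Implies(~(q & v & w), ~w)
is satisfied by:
  {v: True, q: True, w: False}
  {v: True, q: False, w: False}
  {q: True, v: False, w: False}
  {v: False, q: False, w: False}
  {v: True, w: True, q: True}


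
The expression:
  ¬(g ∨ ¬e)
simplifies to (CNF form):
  e ∧ ¬g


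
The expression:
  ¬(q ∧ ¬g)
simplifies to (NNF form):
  g ∨ ¬q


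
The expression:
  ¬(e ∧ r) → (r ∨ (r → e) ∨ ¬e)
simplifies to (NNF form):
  True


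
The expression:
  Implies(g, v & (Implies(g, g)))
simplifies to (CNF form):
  v | ~g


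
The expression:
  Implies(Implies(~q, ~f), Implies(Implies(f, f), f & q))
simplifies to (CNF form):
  f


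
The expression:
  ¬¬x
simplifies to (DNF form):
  x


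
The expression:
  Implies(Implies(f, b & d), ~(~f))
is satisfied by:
  {f: True}


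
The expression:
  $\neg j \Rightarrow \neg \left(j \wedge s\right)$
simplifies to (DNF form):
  $\text{True}$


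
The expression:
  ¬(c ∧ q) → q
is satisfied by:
  {q: True}


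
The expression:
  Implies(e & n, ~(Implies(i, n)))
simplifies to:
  ~e | ~n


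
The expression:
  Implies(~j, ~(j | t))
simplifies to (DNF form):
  j | ~t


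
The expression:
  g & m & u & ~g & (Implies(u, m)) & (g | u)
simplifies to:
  False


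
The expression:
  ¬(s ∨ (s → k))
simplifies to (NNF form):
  False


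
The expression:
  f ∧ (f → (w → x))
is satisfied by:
  {x: True, f: True, w: False}
  {f: True, w: False, x: False}
  {x: True, w: True, f: True}


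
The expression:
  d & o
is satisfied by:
  {d: True, o: True}


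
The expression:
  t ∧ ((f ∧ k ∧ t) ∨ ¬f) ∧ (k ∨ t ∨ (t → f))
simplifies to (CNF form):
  t ∧ (k ∨ ¬f)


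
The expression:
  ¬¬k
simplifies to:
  k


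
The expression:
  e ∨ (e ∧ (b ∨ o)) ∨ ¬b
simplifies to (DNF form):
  e ∨ ¬b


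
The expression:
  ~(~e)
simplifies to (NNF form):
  e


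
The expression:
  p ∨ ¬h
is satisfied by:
  {p: True, h: False}
  {h: False, p: False}
  {h: True, p: True}


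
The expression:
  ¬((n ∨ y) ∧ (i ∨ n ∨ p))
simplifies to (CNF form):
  ¬n ∧ (¬i ∨ ¬y) ∧ (¬p ∨ ¬y)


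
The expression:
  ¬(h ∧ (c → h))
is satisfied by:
  {h: False}


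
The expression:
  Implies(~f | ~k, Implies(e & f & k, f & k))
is always true.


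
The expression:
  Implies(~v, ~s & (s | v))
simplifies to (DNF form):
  v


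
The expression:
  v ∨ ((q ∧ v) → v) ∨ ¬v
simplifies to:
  True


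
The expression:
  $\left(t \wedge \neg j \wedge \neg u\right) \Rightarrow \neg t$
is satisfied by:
  {u: True, j: True, t: False}
  {u: True, j: False, t: False}
  {j: True, u: False, t: False}
  {u: False, j: False, t: False}
  {t: True, u: True, j: True}
  {t: True, u: True, j: False}
  {t: True, j: True, u: False}


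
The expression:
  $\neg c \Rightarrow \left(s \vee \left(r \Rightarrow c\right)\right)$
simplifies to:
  $c \vee s \vee \neg r$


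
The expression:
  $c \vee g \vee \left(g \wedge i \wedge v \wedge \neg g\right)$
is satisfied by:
  {c: True, g: True}
  {c: True, g: False}
  {g: True, c: False}


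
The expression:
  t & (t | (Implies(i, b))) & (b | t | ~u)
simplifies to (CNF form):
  t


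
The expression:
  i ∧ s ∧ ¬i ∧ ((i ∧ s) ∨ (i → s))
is never true.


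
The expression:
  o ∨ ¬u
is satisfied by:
  {o: True, u: False}
  {u: False, o: False}
  {u: True, o: True}


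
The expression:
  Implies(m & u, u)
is always true.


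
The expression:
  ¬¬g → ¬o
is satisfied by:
  {g: False, o: False}
  {o: True, g: False}
  {g: True, o: False}


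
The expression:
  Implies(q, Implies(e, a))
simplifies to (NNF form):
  a | ~e | ~q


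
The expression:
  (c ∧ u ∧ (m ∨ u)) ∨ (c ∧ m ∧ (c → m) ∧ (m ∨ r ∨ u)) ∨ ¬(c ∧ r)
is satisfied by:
  {u: True, m: True, c: False, r: False}
  {u: True, c: False, m: False, r: False}
  {m: True, u: False, c: False, r: False}
  {u: False, c: False, m: False, r: False}
  {r: True, u: True, m: True, c: False}
  {r: True, u: True, c: False, m: False}
  {r: True, m: True, u: False, c: False}
  {r: True, u: False, c: False, m: False}
  {u: True, c: True, m: True, r: False}
  {u: True, c: True, r: False, m: False}
  {c: True, m: True, r: False, u: False}
  {c: True, r: False, m: False, u: False}
  {u: True, c: True, r: True, m: True}
  {u: True, c: True, r: True, m: False}
  {c: True, r: True, m: True, u: False}


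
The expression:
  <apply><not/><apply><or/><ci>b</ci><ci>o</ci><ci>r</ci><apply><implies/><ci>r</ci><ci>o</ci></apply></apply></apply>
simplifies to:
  <false/>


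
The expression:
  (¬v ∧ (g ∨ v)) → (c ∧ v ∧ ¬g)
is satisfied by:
  {v: True, g: False}
  {g: False, v: False}
  {g: True, v: True}


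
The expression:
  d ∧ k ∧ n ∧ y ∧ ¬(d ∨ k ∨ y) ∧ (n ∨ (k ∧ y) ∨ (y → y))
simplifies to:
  False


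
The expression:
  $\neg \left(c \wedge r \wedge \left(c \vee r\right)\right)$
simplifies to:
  $\neg c \vee \neg r$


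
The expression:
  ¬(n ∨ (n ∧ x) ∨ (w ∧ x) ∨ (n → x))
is never true.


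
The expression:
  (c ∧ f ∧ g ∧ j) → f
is always true.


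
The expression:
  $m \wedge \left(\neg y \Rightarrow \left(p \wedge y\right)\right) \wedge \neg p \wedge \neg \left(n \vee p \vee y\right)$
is never true.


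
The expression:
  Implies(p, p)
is always true.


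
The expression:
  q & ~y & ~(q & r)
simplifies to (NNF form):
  q & ~r & ~y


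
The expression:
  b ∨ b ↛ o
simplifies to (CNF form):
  b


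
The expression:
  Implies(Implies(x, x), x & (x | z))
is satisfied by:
  {x: True}


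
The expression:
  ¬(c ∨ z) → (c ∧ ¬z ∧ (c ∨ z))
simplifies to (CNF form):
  c ∨ z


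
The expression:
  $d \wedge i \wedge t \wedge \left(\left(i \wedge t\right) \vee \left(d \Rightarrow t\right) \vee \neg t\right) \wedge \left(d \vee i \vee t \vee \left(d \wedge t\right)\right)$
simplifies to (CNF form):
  $d \wedge i \wedge t$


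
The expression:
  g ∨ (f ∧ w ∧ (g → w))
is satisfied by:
  {g: True, w: True, f: True}
  {g: True, w: True, f: False}
  {g: True, f: True, w: False}
  {g: True, f: False, w: False}
  {w: True, f: True, g: False}


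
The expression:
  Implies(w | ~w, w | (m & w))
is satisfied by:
  {w: True}


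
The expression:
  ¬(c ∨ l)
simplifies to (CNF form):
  ¬c ∧ ¬l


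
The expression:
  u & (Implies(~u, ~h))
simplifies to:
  u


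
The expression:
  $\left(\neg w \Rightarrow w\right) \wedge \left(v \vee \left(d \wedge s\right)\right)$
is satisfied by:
  {v: True, s: True, w: True, d: True}
  {v: True, s: True, w: True, d: False}
  {v: True, w: True, d: True, s: False}
  {v: True, w: True, d: False, s: False}
  {s: True, w: True, d: True, v: False}


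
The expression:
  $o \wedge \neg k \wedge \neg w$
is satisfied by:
  {o: True, w: False, k: False}


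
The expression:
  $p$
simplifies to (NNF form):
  $p$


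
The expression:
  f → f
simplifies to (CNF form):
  True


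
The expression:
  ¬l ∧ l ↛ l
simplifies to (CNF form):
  False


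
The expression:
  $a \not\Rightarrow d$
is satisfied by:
  {a: True, d: False}


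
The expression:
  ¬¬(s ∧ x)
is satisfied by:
  {s: True, x: True}


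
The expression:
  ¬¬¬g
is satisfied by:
  {g: False}


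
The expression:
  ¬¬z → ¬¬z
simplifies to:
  True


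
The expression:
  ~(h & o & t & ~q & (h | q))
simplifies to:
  q | ~h | ~o | ~t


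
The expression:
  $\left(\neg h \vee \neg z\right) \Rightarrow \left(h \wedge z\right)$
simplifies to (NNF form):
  $h \wedge z$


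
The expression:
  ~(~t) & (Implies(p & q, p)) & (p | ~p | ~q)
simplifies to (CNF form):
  t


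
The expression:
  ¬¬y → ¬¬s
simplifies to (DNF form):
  s ∨ ¬y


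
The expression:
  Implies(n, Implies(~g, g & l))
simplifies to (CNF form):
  g | ~n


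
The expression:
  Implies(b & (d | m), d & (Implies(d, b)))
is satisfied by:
  {d: True, m: False, b: False}
  {m: False, b: False, d: False}
  {b: True, d: True, m: False}
  {b: True, m: False, d: False}
  {d: True, m: True, b: False}
  {m: True, d: False, b: False}
  {b: True, m: True, d: True}


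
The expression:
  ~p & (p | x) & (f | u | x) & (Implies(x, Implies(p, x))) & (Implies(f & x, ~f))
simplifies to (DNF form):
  x & ~f & ~p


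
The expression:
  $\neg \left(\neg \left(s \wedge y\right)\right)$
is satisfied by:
  {s: True, y: True}


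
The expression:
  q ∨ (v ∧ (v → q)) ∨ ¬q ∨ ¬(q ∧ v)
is always true.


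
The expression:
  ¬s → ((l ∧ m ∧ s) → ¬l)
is always true.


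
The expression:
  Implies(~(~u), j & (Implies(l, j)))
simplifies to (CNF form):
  j | ~u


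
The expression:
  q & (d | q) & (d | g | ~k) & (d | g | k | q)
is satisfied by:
  {d: True, g: True, q: True, k: False}
  {d: True, q: True, k: False, g: False}
  {g: True, q: True, k: False, d: False}
  {q: True, g: False, k: False, d: False}
  {d: True, k: True, q: True, g: True}
  {d: True, k: True, q: True, g: False}
  {k: True, q: True, g: True, d: False}


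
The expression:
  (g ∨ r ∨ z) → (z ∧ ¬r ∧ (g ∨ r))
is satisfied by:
  {r: False, g: False, z: False}
  {z: True, g: True, r: False}


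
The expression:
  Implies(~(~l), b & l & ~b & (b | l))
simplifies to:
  ~l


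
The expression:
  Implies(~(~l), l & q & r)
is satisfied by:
  {r: True, q: True, l: False}
  {r: True, q: False, l: False}
  {q: True, r: False, l: False}
  {r: False, q: False, l: False}
  {r: True, l: True, q: True}


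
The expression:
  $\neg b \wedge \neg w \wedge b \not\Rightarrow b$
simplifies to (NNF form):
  $\text{False}$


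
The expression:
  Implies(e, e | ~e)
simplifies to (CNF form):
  True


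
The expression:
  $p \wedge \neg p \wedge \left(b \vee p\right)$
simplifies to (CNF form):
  $\text{False}$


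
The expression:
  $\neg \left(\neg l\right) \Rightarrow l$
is always true.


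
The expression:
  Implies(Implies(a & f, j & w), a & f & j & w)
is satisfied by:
  {a: True, f: True}


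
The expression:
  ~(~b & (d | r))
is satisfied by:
  {b: True, r: False, d: False}
  {b: True, d: True, r: False}
  {b: True, r: True, d: False}
  {b: True, d: True, r: True}
  {d: False, r: False, b: False}


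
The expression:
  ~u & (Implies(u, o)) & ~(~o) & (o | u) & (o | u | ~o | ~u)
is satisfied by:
  {o: True, u: False}


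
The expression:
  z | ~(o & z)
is always true.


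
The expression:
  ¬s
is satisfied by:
  {s: False}


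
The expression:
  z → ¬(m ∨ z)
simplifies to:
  ¬z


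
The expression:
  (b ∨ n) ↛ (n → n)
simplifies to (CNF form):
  False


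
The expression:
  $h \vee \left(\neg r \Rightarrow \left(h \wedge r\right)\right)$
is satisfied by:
  {r: True, h: True}
  {r: True, h: False}
  {h: True, r: False}


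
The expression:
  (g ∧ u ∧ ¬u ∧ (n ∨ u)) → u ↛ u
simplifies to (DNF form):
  True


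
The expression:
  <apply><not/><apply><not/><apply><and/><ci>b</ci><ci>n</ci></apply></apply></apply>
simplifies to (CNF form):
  <apply><and/><ci>b</ci><ci>n</ci></apply>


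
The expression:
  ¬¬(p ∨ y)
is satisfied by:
  {y: True, p: True}
  {y: True, p: False}
  {p: True, y: False}


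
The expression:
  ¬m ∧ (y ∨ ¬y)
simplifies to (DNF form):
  ¬m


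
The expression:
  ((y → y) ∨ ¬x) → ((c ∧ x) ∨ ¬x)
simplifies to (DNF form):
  c ∨ ¬x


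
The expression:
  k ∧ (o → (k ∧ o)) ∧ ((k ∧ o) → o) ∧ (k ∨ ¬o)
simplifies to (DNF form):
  k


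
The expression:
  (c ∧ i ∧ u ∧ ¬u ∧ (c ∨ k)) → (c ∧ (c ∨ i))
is always true.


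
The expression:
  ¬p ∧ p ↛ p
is never true.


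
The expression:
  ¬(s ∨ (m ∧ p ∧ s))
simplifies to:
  ¬s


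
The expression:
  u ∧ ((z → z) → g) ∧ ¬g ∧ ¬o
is never true.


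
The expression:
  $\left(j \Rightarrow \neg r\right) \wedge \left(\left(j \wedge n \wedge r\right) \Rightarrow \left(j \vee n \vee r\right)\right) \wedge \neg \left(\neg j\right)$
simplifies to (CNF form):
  $j \wedge \neg r$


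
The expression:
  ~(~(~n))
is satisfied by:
  {n: False}


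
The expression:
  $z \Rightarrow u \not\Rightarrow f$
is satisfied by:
  {u: True, f: False, z: False}
  {f: False, z: False, u: False}
  {u: True, f: True, z: False}
  {f: True, u: False, z: False}
  {z: True, u: True, f: False}


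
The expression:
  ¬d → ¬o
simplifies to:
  d ∨ ¬o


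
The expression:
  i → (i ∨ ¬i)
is always true.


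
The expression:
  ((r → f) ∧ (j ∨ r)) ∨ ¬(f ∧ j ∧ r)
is always true.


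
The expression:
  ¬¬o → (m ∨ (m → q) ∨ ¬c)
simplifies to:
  True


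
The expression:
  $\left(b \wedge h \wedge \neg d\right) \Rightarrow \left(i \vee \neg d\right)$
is always true.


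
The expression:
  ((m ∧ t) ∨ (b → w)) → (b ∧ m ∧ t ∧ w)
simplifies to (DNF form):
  (b ∧ w ∧ ¬w) ∨ (b ∧ ¬m ∧ ¬w) ∨ (b ∧ ¬t ∧ ¬w) ∨ (b ∧ m ∧ t ∧ w) ∨ (b ∧ m ∧ t ∧ ¬m) ∨ (b ∧ m ∧ t ∧ ¬t) ∨ (b ∧ m ∧ w ∧ ¬w) ∨ (b ∧ m ∧ ¬m ∧ ¬w) ∨ (b ∧ m ∧ ¬t ∧ ¬w) ∨ (b ∧ t ∧ w ∧ ¬w) ∨ (b ∧ t ∧ ¬m ∧ ¬w) ∨ (b ∧ t ∧ ¬t ∧ ¬w)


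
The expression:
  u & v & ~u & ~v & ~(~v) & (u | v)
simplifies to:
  False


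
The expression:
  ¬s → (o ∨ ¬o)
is always true.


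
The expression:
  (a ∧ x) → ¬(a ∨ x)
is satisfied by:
  {x: False, a: False}
  {a: True, x: False}
  {x: True, a: False}


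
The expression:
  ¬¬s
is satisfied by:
  {s: True}


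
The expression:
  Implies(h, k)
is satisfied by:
  {k: True, h: False}
  {h: False, k: False}
  {h: True, k: True}


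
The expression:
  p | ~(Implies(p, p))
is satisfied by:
  {p: True}


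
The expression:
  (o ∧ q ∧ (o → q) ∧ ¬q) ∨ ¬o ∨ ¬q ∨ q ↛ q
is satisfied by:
  {o: False, q: False}
  {q: True, o: False}
  {o: True, q: False}


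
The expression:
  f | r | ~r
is always true.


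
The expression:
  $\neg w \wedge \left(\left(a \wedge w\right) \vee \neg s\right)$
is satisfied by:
  {w: False, s: False}


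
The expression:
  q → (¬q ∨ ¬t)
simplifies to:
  ¬q ∨ ¬t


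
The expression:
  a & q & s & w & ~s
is never true.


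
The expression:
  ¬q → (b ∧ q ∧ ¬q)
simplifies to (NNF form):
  q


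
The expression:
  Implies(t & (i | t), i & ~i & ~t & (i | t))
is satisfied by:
  {t: False}


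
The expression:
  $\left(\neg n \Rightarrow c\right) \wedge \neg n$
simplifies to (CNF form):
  $c \wedge \neg n$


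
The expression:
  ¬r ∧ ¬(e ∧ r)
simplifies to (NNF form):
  ¬r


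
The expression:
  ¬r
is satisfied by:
  {r: False}


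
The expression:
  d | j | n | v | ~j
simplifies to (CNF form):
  True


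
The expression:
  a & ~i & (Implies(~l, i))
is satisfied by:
  {a: True, l: True, i: False}


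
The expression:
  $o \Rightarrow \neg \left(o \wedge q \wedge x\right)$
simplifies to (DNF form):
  $\neg o \vee \neg q \vee \neg x$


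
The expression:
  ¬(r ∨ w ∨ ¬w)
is never true.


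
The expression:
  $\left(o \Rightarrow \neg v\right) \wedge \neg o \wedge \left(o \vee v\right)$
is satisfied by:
  {v: True, o: False}


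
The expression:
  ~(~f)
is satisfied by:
  {f: True}


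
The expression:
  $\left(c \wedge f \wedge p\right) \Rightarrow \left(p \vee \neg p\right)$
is always true.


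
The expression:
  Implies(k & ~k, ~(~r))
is always true.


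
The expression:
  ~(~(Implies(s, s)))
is always true.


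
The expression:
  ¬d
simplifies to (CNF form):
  ¬d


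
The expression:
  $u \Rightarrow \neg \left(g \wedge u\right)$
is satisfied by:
  {g: False, u: False}
  {u: True, g: False}
  {g: True, u: False}


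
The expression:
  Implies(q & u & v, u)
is always true.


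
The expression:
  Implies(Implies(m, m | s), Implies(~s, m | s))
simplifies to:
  m | s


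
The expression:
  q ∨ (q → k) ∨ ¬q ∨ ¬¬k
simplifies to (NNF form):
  True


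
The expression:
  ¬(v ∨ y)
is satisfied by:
  {v: False, y: False}


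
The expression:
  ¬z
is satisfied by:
  {z: False}


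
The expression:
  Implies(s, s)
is always true.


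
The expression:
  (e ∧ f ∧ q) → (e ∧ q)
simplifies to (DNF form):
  True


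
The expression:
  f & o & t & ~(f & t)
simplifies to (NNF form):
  False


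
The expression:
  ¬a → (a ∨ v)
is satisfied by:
  {a: True, v: True}
  {a: True, v: False}
  {v: True, a: False}


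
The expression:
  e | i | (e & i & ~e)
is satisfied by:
  {i: True, e: True}
  {i: True, e: False}
  {e: True, i: False}


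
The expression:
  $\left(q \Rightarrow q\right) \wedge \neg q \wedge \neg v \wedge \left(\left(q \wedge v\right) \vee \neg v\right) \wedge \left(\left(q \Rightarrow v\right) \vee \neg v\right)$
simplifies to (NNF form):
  $\neg q \wedge \neg v$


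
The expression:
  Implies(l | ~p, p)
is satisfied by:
  {p: True}


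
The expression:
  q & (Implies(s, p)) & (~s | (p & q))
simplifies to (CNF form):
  q & (p | ~s)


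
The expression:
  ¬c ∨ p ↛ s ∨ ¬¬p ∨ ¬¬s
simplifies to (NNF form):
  p ∨ s ∨ ¬c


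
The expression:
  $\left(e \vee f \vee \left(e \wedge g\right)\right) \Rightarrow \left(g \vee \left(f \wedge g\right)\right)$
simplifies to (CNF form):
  $\left(g \vee \neg e\right) \wedge \left(g \vee \neg f\right)$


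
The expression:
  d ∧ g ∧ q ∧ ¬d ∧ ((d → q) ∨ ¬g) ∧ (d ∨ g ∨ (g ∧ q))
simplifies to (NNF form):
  False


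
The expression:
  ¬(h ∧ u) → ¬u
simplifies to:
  h ∨ ¬u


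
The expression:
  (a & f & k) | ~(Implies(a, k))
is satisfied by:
  {a: True, f: True, k: False}
  {a: True, f: False, k: False}
  {a: True, k: True, f: True}


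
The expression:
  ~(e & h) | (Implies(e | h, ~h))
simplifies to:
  ~e | ~h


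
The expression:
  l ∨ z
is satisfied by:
  {z: True, l: True}
  {z: True, l: False}
  {l: True, z: False}


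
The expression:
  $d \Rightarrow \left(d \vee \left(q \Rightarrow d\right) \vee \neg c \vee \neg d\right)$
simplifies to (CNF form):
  $\text{True}$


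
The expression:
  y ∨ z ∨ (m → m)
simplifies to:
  True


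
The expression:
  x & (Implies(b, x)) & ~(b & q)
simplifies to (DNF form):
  (x & ~b) | (x & ~q)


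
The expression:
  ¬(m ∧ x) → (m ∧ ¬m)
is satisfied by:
  {m: True, x: True}


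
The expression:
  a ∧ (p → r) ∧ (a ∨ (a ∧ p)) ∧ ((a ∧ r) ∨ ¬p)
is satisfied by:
  {a: True, r: True, p: False}
  {a: True, p: False, r: False}
  {a: True, r: True, p: True}


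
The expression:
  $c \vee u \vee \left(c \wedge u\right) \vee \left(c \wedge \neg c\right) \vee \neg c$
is always true.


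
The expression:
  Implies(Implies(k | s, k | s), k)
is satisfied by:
  {k: True}


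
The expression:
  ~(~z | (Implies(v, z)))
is never true.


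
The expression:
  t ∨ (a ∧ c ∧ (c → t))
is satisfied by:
  {t: True}


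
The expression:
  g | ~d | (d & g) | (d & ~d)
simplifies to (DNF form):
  g | ~d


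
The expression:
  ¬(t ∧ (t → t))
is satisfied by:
  {t: False}


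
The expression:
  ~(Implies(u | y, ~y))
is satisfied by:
  {y: True}


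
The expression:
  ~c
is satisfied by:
  {c: False}


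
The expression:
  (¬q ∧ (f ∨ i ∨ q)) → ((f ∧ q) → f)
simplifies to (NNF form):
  True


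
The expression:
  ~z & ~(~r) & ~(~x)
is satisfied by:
  {r: True, x: True, z: False}


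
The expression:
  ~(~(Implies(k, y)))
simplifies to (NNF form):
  y | ~k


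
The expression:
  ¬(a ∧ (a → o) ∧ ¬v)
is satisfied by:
  {v: True, o: False, a: False}
  {o: False, a: False, v: False}
  {a: True, v: True, o: False}
  {a: True, o: False, v: False}
  {v: True, o: True, a: False}
  {o: True, v: False, a: False}
  {a: True, o: True, v: True}


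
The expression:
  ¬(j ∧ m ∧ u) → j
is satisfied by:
  {j: True}


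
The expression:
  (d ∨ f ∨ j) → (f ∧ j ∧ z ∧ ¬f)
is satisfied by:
  {d: False, f: False, j: False}


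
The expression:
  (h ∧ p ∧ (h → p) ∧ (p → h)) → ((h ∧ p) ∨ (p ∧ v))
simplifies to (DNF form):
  True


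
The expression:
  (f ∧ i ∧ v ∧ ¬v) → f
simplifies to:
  True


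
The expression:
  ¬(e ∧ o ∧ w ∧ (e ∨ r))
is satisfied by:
  {w: False, e: False, o: False}
  {o: True, w: False, e: False}
  {e: True, w: False, o: False}
  {o: True, e: True, w: False}
  {w: True, o: False, e: False}
  {o: True, w: True, e: False}
  {e: True, w: True, o: False}


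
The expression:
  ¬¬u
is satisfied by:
  {u: True}


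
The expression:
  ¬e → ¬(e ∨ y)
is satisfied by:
  {e: True, y: False}
  {y: False, e: False}
  {y: True, e: True}


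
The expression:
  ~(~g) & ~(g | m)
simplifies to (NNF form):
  False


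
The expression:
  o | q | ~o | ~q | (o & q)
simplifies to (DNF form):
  True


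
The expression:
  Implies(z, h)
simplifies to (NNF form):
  h | ~z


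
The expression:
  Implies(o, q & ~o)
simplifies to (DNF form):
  ~o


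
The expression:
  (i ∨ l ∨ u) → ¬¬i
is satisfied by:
  {i: True, l: False, u: False}
  {i: True, u: True, l: False}
  {i: True, l: True, u: False}
  {i: True, u: True, l: True}
  {u: False, l: False, i: False}


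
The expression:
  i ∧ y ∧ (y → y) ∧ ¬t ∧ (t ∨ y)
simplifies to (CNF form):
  i ∧ y ∧ ¬t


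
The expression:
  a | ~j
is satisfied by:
  {a: True, j: False}
  {j: False, a: False}
  {j: True, a: True}


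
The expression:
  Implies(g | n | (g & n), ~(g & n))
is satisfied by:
  {g: False, n: False}
  {n: True, g: False}
  {g: True, n: False}


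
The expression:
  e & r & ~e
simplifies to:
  False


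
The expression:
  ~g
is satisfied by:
  {g: False}


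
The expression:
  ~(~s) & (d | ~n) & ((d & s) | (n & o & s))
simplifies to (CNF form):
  d & s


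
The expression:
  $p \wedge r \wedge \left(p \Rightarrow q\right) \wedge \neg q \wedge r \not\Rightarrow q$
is never true.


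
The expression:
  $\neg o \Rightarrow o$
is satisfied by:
  {o: True}


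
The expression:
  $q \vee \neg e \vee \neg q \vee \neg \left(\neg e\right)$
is always true.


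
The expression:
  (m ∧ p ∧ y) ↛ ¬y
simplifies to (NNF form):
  m ∧ p ∧ y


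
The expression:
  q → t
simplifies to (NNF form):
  t ∨ ¬q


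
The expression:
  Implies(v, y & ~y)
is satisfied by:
  {v: False}


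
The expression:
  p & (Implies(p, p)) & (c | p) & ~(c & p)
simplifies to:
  p & ~c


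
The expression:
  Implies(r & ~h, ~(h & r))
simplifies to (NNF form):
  True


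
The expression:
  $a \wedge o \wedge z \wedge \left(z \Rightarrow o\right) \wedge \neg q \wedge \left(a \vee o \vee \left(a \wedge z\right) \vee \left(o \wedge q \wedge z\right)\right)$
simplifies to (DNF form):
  $a \wedge o \wedge z \wedge \neg q$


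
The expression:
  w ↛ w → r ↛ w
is always true.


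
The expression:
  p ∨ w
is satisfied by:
  {p: True, w: True}
  {p: True, w: False}
  {w: True, p: False}


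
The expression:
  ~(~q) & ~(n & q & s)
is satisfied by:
  {q: True, s: False, n: False}
  {n: True, q: True, s: False}
  {s: True, q: True, n: False}


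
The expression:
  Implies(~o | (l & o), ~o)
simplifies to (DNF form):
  ~l | ~o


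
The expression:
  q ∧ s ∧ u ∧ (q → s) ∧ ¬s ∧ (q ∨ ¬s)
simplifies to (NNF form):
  False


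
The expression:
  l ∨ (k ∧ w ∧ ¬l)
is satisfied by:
  {l: True, w: True, k: True}
  {l: True, w: True, k: False}
  {l: True, k: True, w: False}
  {l: True, k: False, w: False}
  {w: True, k: True, l: False}


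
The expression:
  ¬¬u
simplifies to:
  u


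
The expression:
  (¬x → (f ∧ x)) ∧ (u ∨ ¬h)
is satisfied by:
  {u: True, x: True, h: False}
  {x: True, h: False, u: False}
  {u: True, h: True, x: True}


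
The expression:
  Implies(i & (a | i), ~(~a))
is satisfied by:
  {a: True, i: False}
  {i: False, a: False}
  {i: True, a: True}


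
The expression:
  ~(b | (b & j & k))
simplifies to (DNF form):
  ~b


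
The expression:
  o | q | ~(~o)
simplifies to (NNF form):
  o | q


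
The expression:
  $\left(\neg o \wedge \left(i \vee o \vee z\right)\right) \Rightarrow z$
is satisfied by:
  {o: True, z: True, i: False}
  {o: True, z: False, i: False}
  {z: True, o: False, i: False}
  {o: False, z: False, i: False}
  {i: True, o: True, z: True}
  {i: True, o: True, z: False}
  {i: True, z: True, o: False}


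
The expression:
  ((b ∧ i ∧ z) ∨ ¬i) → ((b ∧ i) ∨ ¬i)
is always true.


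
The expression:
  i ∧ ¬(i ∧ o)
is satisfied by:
  {i: True, o: False}


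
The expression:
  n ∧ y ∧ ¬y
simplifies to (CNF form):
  False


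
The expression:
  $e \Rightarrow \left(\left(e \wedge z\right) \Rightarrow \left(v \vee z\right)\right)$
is always true.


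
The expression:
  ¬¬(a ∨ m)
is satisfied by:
  {a: True, m: True}
  {a: True, m: False}
  {m: True, a: False}


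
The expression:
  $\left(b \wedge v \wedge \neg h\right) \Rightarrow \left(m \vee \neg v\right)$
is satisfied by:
  {h: True, m: True, v: False, b: False}
  {h: True, v: False, m: False, b: False}
  {m: True, h: False, v: False, b: False}
  {h: False, v: False, m: False, b: False}
  {b: True, h: True, m: True, v: False}
  {b: True, h: True, v: False, m: False}
  {b: True, m: True, h: False, v: False}
  {b: True, h: False, v: False, m: False}
  {h: True, v: True, m: True, b: False}
  {h: True, v: True, b: False, m: False}
  {v: True, m: True, b: False, h: False}
  {v: True, b: False, m: False, h: False}
  {h: True, v: True, b: True, m: True}
  {h: True, v: True, b: True, m: False}
  {v: True, b: True, m: True, h: False}


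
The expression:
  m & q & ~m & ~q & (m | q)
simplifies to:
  False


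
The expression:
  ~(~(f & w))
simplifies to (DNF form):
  f & w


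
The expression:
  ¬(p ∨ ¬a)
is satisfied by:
  {a: True, p: False}


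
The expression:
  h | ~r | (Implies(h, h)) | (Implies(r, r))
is always true.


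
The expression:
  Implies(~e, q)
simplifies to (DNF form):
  e | q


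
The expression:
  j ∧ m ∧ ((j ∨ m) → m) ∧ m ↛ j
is never true.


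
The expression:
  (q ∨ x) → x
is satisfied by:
  {x: True, q: False}
  {q: False, x: False}
  {q: True, x: True}


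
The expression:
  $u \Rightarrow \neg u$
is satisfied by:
  {u: False}


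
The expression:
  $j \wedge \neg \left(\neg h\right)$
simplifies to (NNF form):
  $h \wedge j$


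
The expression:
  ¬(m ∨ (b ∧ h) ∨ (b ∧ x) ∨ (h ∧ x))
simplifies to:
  ¬m ∧ (¬b ∨ ¬h) ∧ (¬b ∨ ¬x) ∧ (¬h ∨ ¬x)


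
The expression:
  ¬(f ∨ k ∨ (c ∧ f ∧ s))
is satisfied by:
  {f: False, k: False}


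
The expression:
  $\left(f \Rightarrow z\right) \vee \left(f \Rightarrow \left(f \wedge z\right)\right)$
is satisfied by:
  {z: True, f: False}
  {f: False, z: False}
  {f: True, z: True}


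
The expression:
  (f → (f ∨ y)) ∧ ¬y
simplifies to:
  ¬y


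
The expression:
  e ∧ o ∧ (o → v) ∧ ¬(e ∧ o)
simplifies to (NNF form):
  False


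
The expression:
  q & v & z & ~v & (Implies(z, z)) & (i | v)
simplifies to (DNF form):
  False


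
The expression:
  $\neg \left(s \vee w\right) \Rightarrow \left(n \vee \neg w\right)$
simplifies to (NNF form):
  $\text{True}$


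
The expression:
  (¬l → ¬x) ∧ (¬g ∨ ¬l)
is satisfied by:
  {x: False, l: False, g: False}
  {g: True, x: False, l: False}
  {l: True, x: False, g: False}
  {l: True, x: True, g: False}


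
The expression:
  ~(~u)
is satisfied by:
  {u: True}


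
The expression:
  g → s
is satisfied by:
  {s: True, g: False}
  {g: False, s: False}
  {g: True, s: True}


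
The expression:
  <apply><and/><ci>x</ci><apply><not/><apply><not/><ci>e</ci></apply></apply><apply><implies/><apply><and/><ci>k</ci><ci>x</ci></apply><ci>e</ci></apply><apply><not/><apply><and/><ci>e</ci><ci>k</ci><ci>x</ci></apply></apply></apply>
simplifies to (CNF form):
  <apply><and/><ci>e</ci><ci>x</ci><apply><not/><ci>k</ci></apply></apply>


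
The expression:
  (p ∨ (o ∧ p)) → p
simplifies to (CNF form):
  True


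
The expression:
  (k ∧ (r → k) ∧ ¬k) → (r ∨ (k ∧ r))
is always true.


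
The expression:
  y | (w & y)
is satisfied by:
  {y: True}


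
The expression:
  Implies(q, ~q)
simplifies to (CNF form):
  ~q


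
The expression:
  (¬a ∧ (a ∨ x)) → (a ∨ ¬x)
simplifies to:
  a ∨ ¬x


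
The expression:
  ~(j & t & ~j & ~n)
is always true.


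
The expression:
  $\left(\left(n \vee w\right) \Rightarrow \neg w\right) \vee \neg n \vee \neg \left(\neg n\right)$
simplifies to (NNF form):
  $\text{True}$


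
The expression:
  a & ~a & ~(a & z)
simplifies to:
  False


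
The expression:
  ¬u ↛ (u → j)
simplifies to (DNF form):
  False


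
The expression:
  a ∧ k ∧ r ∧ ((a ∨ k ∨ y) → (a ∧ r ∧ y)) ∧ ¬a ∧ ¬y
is never true.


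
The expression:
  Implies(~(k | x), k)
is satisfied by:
  {x: True, k: True}
  {x: True, k: False}
  {k: True, x: False}


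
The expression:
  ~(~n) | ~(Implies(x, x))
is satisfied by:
  {n: True}


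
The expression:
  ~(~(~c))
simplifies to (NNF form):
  ~c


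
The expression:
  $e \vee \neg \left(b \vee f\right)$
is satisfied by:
  {e: True, f: False, b: False}
  {b: True, e: True, f: False}
  {e: True, f: True, b: False}
  {b: True, e: True, f: True}
  {b: False, f: False, e: False}
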